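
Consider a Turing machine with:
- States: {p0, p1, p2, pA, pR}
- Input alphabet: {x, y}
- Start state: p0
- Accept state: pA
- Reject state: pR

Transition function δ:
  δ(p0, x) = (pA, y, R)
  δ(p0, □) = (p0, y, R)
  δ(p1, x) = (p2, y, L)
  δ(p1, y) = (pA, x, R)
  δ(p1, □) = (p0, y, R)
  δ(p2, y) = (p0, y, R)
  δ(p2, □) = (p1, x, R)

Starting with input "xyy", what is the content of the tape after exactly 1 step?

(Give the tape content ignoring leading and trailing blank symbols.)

Execution trace:
Initial: [p0]xyy
Step 1: δ(p0, x) = (pA, y, R) → y[pA]yy

The machine reaches the accept state pA and halts.

After 1 step, the tape (ignoring leading/trailing blanks) is: yyy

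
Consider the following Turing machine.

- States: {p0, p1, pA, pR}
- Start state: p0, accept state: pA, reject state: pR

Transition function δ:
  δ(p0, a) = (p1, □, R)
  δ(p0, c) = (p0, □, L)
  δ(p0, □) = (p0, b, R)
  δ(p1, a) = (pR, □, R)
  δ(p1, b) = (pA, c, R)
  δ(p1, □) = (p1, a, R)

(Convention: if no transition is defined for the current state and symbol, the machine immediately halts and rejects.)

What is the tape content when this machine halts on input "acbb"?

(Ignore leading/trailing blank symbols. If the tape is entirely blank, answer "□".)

Execution trace:
Initial: [p0]acbb
Step 1: δ(p0, a) = (p1, □, R) → □[p1]cbb

No transition is defined for δ(p1, c). By convention the machine halts and rejects.

Final tape (ignoring leading/trailing blanks): cbb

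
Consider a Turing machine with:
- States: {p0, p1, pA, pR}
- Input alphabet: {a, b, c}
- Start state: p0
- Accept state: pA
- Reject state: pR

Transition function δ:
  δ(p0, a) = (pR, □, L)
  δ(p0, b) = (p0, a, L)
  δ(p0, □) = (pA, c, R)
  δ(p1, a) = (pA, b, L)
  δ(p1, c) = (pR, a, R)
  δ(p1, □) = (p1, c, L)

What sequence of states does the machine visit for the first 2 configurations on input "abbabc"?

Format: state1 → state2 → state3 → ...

Execution trace:
Initial: [p0]abbabc
Step 1: δ(p0, a) = (pR, □, L) → [pR]□□bbabc

The machine reaches the reject state pR and halts.

State sequence: p0 → pR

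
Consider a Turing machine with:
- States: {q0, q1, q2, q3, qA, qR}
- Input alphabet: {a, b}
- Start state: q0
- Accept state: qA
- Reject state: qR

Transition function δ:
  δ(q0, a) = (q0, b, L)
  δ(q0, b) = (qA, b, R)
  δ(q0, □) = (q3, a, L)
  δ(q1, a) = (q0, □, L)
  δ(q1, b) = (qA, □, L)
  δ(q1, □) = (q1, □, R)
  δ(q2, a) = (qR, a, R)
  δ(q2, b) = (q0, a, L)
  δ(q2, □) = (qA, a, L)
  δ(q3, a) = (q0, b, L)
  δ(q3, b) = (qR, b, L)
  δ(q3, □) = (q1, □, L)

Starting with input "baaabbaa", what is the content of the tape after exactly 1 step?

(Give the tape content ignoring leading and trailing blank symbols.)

Execution trace:
Initial: [q0]baaabbaa
Step 1: δ(q0, b) = (qA, b, R) → b[qA]aaabbaa

The machine reaches the accept state qA and halts.

After 1 step, the tape (ignoring leading/trailing blanks) is: baaabbaa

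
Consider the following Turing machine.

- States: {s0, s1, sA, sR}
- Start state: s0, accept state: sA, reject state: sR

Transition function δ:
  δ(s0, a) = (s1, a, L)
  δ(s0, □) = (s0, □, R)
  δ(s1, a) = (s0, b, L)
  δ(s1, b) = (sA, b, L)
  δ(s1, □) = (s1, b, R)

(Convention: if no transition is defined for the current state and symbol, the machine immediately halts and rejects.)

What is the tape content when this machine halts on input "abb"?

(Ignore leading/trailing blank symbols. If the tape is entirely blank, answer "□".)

Execution trace:
Initial: [s0]abb
Step 1: δ(s0, a) = (s1, a, L) → [s1]□abb
Step 2: δ(s1, □) = (s1, b, R) → b[s1]abb
Step 3: δ(s1, a) = (s0, b, L) → [s0]bbbb

No transition is defined for δ(s0, b). By convention the machine halts and rejects.

Final tape (ignoring leading/trailing blanks): bbbb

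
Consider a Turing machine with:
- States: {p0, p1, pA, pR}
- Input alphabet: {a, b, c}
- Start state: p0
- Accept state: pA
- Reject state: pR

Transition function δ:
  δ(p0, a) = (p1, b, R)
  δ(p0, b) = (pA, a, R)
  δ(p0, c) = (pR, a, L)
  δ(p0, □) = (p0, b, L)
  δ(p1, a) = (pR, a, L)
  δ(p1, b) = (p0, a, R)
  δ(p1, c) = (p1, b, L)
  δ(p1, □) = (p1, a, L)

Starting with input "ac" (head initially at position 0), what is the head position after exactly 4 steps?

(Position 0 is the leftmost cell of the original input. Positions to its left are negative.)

Execution trace (head position shown):
Step 0: [p0]ac  (head at position 0)
Step 1: move right → b[p1]c  (head at position 1)
Step 2: move left → [p1]bb  (head at position 0)
Step 3: move right → a[p0]b  (head at position 1)
Step 4: move right → aa[pA]□  (head at position 2)

After 4 steps, the head is at position 2.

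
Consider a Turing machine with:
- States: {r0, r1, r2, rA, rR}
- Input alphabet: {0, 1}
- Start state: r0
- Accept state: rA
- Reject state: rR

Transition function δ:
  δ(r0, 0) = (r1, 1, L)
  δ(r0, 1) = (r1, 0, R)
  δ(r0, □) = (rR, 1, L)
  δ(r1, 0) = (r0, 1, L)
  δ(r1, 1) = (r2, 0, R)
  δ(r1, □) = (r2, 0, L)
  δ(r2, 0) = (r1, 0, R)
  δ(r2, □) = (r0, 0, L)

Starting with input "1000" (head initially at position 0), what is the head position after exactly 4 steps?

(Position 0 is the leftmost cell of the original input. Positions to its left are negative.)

Execution trace (head position shown):
Step 0: [r0]1000  (head at position 0)
Step 1: move right → 0[r1]000  (head at position 1)
Step 2: move left → [r0]0100  (head at position 0)
Step 3: move left → [r1]□1100  (head at position -1)
Step 4: move left → [r2]□01100  (head at position -2)

After 4 steps, the head is at position -2.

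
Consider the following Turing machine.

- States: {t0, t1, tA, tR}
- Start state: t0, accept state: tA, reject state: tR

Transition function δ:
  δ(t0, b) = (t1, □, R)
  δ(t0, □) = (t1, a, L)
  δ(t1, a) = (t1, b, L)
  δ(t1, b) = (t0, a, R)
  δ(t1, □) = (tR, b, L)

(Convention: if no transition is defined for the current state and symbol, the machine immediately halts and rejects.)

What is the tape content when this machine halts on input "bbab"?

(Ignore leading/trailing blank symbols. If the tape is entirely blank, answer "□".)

Execution trace:
Initial: [t0]bbab
Step 1: δ(t0, b) = (t1, □, R) → □[t1]bab
Step 2: δ(t1, b) = (t0, a, R) → □a[t0]ab

No transition is defined for δ(t0, a). By convention the machine halts and rejects.

Final tape (ignoring leading/trailing blanks): aab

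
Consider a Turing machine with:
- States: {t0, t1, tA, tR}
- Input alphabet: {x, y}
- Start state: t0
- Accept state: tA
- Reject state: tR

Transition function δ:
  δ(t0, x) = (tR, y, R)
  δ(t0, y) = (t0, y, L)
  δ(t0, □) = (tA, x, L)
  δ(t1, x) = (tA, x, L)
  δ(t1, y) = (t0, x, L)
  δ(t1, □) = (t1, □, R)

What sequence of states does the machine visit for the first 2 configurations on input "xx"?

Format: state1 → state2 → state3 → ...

Execution trace:
Initial: [t0]xx
Step 1: δ(t0, x) = (tR, y, R) → y[tR]x

The machine reaches the reject state tR and halts.

State sequence: t0 → tR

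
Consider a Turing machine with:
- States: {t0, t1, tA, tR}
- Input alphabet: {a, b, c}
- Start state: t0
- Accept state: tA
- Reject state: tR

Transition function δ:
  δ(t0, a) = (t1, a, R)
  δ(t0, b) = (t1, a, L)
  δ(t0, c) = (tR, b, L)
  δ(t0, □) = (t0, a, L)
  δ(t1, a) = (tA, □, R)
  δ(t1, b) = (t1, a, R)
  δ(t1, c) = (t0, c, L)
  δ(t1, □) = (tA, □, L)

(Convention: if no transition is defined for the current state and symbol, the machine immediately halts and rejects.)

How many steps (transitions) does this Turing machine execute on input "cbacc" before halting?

Execution trace:
Initial: [t0]cbacc
Step 1: δ(t0, c) = (tR, b, L) → [tR]□bbacc

The machine reaches the reject state tR and halts.

The machine executed 1 step before halting.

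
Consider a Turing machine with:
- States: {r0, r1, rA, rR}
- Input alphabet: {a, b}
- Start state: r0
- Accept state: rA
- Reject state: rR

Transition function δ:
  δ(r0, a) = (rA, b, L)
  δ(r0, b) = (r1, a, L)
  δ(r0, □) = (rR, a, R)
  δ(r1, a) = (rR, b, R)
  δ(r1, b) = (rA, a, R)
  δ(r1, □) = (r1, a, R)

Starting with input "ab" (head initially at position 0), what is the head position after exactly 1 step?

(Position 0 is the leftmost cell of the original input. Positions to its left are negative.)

Execution trace (head position shown):
Step 0: [r0]ab  (head at position 0)
Step 1: move left → [rA]□bb  (head at position -1)

After 1 step, the head is at position -1.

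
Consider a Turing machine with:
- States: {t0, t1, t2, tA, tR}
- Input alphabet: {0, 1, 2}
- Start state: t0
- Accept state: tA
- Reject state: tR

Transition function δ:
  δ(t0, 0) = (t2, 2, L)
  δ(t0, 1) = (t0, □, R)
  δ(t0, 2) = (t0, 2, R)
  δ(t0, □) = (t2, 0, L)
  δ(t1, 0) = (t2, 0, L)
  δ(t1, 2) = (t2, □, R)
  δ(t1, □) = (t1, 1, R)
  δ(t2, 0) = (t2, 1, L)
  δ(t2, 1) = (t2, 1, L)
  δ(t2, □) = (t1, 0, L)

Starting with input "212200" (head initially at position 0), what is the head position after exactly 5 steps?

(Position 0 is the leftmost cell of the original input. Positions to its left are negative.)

Execution trace (head position shown):
Step 0: [t0]212200  (head at position 0)
Step 1: move right → 2[t0]12200  (head at position 1)
Step 2: move right → 2□[t0]2200  (head at position 2)
Step 3: move right → 2□2[t0]200  (head at position 3)
Step 4: move right → 2□22[t0]00  (head at position 4)
Step 5: move left → 2□2[t2]220  (head at position 3)

After 5 steps, the head is at position 3.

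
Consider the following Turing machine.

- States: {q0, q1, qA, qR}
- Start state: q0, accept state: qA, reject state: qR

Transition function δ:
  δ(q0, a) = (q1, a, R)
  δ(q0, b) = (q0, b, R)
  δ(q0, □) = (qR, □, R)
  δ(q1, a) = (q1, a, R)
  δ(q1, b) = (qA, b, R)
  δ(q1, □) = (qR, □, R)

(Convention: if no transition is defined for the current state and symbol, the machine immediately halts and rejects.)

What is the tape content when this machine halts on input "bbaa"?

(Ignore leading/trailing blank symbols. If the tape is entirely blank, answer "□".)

Execution trace:
Initial: [q0]bbaa
Step 1: δ(q0, b) = (q0, b, R) → b[q0]baa
Step 2: δ(q0, b) = (q0, b, R) → bb[q0]aa
Step 3: δ(q0, a) = (q1, a, R) → bba[q1]a
Step 4: δ(q1, a) = (q1, a, R) → bbaa[q1]□
Step 5: δ(q1, □) = (qR, □, R) → bbaa□[qR]□

The machine reaches the reject state qR and halts.

Final tape (ignoring leading/trailing blanks): bbaa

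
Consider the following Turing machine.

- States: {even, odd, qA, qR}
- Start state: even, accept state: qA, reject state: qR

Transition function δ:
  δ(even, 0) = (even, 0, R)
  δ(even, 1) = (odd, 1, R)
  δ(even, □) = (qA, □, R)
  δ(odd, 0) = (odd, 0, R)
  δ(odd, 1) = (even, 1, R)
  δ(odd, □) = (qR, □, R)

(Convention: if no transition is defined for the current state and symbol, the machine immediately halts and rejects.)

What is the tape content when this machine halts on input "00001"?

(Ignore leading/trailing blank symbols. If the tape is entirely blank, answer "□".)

Execution trace:
Initial: [even]00001
Step 1: δ(even, 0) = (even, 0, R) → 0[even]0001
Step 2: δ(even, 0) = (even, 0, R) → 00[even]001
Step 3: δ(even, 0) = (even, 0, R) → 000[even]01
Step 4: δ(even, 0) = (even, 0, R) → 0000[even]1
Step 5: δ(even, 1) = (odd, 1, R) → 00001[odd]□
Step 6: δ(odd, □) = (qR, □, R) → 00001□[qR]□

The machine reaches the reject state qR and halts.

Final tape (ignoring leading/trailing blanks): 00001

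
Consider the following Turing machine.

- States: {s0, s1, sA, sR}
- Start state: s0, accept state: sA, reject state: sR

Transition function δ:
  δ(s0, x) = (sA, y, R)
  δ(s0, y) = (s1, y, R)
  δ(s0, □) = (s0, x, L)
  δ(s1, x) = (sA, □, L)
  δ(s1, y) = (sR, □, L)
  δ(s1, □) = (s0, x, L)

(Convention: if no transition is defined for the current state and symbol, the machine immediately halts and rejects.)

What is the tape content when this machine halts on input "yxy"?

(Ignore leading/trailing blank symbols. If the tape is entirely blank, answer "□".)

Execution trace:
Initial: [s0]yxy
Step 1: δ(s0, y) = (s1, y, R) → y[s1]xy
Step 2: δ(s1, x) = (sA, □, L) → [sA]y□y

The machine reaches the accept state sA and halts.

Final tape (ignoring leading/trailing blanks): y□y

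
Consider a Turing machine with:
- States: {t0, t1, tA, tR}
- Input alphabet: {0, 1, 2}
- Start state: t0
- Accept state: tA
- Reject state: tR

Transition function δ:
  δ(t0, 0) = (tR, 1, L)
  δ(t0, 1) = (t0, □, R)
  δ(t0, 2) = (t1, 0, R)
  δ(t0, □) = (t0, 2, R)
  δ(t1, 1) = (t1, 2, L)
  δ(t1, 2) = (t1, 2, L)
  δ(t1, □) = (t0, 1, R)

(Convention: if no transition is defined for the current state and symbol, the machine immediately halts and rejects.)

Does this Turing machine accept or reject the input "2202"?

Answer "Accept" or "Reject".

Execution trace:
Initial: [t0]2202
Step 1: δ(t0, 2) = (t1, 0, R) → 0[t1]202
Step 2: δ(t1, 2) = (t1, 2, L) → [t1]0202

No transition is defined for δ(t1, 0). By convention the machine halts and rejects.

Answer: Reject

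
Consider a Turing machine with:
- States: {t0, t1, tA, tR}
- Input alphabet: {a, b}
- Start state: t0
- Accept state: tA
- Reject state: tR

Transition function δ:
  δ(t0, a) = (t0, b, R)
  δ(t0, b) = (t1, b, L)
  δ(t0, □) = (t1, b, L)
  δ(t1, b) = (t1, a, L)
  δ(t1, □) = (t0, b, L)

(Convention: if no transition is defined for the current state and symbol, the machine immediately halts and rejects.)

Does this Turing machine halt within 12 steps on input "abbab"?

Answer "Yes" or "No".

Execution trace:
Initial: [t0]abbab
Step 1: δ(t0, a) = (t0, b, R) → b[t0]bbab
Step 2: δ(t0, b) = (t1, b, L) → [t1]bbbab
Step 3: δ(t1, b) = (t1, a, L) → [t1]□abbab
Step 4: δ(t1, □) = (t0, b, L) → [t0]□babbab
Step 5: δ(t0, □) = (t1, b, L) → [t1]□bbabbab
Step 6: δ(t1, □) = (t0, b, L) → [t0]□bbbabbab
Step 7: δ(t0, □) = (t1, b, L) → [t1]□bbbbabbab
Step 8: δ(t1, □) = (t0, b, L) → [t0]□bbbbbabbab
Step 9: δ(t0, □) = (t1, b, L) → [t1]□bbbbbbabbab
Step 10: δ(t1, □) = (t0, b, L) → [t0]□bbbbbbbabbab
Step 11: δ(t0, □) = (t1, b, L) → [t1]□bbbbbbbbabbab
Step 12: δ(t1, □) = (t0, b, L) → [t0]□bbbbbbbbbabbab

The machine has not reached a halting state after 12 steps.
The machine did not halt within the 12-step bound.

Answer: No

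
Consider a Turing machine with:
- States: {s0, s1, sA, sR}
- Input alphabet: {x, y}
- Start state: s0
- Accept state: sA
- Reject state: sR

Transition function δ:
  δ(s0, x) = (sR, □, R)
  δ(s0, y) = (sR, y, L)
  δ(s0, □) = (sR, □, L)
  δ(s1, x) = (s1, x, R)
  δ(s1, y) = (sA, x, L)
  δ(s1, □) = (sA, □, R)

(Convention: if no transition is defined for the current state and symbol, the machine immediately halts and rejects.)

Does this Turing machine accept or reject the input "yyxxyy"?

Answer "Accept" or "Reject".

Execution trace:
Initial: [s0]yyxxyy
Step 1: δ(s0, y) = (sR, y, L) → [sR]□yyxxyy

The machine reaches the reject state sR and halts.

Answer: Reject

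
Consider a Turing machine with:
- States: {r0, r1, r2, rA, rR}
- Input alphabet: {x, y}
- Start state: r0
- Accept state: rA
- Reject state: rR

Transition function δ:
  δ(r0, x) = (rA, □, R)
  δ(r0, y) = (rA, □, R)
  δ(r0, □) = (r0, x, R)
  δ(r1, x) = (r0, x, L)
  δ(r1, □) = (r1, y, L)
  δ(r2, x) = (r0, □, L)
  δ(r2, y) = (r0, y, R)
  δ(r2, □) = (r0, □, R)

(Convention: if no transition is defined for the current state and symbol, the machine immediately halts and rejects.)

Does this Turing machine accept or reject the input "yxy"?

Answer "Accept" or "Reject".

Execution trace:
Initial: [r0]yxy
Step 1: δ(r0, y) = (rA, □, R) → □[rA]xy

The machine reaches the accept state rA and halts.

Answer: Accept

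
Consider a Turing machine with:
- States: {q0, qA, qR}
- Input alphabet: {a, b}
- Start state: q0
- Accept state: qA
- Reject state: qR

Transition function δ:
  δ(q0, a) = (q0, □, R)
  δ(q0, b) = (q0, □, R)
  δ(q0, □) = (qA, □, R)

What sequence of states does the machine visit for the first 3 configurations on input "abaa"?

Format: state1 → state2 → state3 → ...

Execution trace:
Initial: [q0]abaa
Step 1: δ(q0, a) = (q0, □, R) → □[q0]baa
Step 2: δ(q0, b) = (q0, □, R) → □□[q0]aa

State sequence: q0 → q0 → q0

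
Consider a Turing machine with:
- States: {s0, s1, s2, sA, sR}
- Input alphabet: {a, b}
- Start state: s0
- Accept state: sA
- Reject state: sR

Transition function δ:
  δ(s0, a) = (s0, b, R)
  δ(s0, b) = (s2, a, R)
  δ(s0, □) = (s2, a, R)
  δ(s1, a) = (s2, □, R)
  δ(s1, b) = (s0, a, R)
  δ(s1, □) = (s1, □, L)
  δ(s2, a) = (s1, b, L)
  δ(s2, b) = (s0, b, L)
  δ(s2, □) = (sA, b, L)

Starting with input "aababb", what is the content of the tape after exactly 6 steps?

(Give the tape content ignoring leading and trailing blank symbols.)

Execution trace:
Initial: [s0]aababb
Step 1: δ(s0, a) = (s0, b, R) → b[s0]ababb
Step 2: δ(s0, a) = (s0, b, R) → bb[s0]babb
Step 3: δ(s0, b) = (s2, a, R) → bba[s2]abb
Step 4: δ(s2, a) = (s1, b, L) → bb[s1]abbb
Step 5: δ(s1, a) = (s2, □, R) → bb□[s2]bbb
Step 6: δ(s2, b) = (s0, b, L) → bb[s0]□bbb

After 6 steps, the tape (ignoring leading/trailing blanks) is: bb□bbb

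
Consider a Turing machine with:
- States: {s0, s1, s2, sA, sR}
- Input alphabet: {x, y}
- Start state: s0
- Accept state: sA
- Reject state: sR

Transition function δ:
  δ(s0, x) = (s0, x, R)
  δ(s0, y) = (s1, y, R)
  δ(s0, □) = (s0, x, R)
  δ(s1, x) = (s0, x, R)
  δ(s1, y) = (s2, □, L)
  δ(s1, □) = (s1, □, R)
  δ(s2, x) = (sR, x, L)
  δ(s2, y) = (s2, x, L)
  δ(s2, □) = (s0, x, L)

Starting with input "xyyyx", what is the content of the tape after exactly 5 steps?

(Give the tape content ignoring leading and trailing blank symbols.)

Execution trace:
Initial: [s0]xyyyx
Step 1: δ(s0, x) = (s0, x, R) → x[s0]yyyx
Step 2: δ(s0, y) = (s1, y, R) → xy[s1]yyx
Step 3: δ(s1, y) = (s2, □, L) → x[s2]y□yx
Step 4: δ(s2, y) = (s2, x, L) → [s2]xx□yx
Step 5: δ(s2, x) = (sR, x, L) → [sR]□xx□yx

The machine reaches the reject state sR and halts.

After 5 steps, the tape (ignoring leading/trailing blanks) is: xx□yx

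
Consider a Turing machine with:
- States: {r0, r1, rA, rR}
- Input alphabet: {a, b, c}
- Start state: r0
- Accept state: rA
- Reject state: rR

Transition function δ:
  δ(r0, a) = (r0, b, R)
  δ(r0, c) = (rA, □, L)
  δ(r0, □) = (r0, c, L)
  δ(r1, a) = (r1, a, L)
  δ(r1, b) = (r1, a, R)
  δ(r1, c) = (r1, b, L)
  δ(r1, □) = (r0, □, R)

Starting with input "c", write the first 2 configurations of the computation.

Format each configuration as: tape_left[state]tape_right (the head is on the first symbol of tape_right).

Transitions applied:
Step 1: δ(r0, c) = (rA, □, L)

The first 2 configurations are:
[r0]c ⊢ [rA]□□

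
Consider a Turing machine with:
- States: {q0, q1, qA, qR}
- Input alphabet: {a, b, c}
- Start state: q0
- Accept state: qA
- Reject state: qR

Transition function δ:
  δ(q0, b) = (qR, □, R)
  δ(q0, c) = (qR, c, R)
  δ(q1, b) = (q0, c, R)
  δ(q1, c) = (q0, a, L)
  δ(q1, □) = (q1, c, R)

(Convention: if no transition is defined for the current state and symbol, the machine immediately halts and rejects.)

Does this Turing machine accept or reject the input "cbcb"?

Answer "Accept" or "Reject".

Execution trace:
Initial: [q0]cbcb
Step 1: δ(q0, c) = (qR, c, R) → c[qR]bcb

The machine reaches the reject state qR and halts.

Answer: Reject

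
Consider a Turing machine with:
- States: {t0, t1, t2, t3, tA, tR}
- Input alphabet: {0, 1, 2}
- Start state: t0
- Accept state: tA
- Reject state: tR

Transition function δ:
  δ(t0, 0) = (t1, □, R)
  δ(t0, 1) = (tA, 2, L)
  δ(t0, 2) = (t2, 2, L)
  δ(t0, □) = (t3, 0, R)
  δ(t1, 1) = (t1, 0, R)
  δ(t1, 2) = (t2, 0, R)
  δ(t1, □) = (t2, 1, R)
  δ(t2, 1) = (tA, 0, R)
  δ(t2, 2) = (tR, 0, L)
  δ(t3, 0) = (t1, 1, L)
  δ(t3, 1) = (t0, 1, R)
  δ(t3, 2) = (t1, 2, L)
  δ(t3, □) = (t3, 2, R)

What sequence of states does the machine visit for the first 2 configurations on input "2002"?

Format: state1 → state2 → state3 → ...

Execution trace:
Initial: [t0]2002
Step 1: δ(t0, 2) = (t2, 2, L) → [t2]□2002

No transition is defined for δ(t2, □). By convention the machine halts and rejects.

State sequence: t0 → t2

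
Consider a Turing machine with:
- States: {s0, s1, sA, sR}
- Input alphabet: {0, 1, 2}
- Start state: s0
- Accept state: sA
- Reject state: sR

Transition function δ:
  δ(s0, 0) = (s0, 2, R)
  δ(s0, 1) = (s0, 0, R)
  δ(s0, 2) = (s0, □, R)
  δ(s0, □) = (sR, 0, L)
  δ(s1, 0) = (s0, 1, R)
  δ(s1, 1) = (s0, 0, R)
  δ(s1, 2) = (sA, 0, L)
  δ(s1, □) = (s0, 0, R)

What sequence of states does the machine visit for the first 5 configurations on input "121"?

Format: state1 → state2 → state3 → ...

Execution trace:
Initial: [s0]121
Step 1: δ(s0, 1) = (s0, 0, R) → 0[s0]21
Step 2: δ(s0, 2) = (s0, □, R) → 0□[s0]1
Step 3: δ(s0, 1) = (s0, 0, R) → 0□0[s0]□
Step 4: δ(s0, □) = (sR, 0, L) → 0□[sR]00

The machine reaches the reject state sR and halts.

State sequence: s0 → s0 → s0 → s0 → sR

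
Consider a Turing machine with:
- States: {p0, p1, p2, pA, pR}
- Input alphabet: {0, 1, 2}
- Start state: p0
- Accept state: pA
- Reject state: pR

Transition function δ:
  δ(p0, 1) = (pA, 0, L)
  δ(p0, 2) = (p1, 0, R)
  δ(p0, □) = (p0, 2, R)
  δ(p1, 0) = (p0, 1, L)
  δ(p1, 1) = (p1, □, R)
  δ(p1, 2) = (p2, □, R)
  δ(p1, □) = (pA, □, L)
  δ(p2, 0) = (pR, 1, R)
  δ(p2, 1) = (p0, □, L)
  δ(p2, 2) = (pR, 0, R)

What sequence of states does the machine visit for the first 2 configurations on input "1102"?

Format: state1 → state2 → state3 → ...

Execution trace:
Initial: [p0]1102
Step 1: δ(p0, 1) = (pA, 0, L) → [pA]□0102

The machine reaches the accept state pA and halts.

State sequence: p0 → pA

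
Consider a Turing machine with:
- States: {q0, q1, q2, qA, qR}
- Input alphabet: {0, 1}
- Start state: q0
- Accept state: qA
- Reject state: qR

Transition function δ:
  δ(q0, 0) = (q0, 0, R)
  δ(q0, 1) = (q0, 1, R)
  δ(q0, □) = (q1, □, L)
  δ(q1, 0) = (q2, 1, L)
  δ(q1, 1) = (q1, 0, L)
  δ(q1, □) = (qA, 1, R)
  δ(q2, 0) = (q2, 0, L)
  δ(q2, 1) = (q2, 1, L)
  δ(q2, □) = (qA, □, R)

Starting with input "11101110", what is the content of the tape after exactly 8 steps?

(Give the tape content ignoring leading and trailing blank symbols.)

Execution trace:
Initial: [q0]11101110
Step 1: δ(q0, 1) = (q0, 1, R) → 1[q0]1101110
Step 2: δ(q0, 1) = (q0, 1, R) → 11[q0]101110
Step 3: δ(q0, 1) = (q0, 1, R) → 111[q0]01110
Step 4: δ(q0, 0) = (q0, 0, R) → 1110[q0]1110
Step 5: δ(q0, 1) = (q0, 1, R) → 11101[q0]110
Step 6: δ(q0, 1) = (q0, 1, R) → 111011[q0]10
Step 7: δ(q0, 1) = (q0, 1, R) → 1110111[q0]0
Step 8: δ(q0, 0) = (q0, 0, R) → 11101110[q0]□

After 8 steps, the tape (ignoring leading/trailing blanks) is: 11101110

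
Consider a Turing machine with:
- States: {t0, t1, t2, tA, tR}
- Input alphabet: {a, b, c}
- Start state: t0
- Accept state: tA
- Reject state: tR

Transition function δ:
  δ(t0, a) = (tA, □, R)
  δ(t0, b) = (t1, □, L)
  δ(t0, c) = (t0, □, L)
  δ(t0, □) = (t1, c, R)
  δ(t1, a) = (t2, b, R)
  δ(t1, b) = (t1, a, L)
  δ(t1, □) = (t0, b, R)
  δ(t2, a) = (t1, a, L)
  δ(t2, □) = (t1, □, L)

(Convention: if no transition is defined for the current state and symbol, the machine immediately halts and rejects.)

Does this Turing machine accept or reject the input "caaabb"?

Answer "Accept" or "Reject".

Execution trace:
Initial: [t0]caaabb
Step 1: δ(t0, c) = (t0, □, L) → [t0]□□aaabb
Step 2: δ(t0, □) = (t1, c, R) → c[t1]□aaabb
Step 3: δ(t1, □) = (t0, b, R) → cb[t0]aaabb
Step 4: δ(t0, a) = (tA, □, R) → cb□[tA]aabb

The machine reaches the accept state tA and halts.

Answer: Accept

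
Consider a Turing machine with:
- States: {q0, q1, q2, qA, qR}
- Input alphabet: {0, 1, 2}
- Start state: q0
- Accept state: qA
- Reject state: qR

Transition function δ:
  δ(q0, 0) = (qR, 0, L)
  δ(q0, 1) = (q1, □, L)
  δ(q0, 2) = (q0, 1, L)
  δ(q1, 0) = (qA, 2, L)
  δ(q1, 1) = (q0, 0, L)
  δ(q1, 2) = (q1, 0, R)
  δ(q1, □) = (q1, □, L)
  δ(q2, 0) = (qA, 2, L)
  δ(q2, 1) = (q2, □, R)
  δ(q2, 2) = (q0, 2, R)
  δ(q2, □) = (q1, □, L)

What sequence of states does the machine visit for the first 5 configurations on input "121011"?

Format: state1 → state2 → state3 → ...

Execution trace:
Initial: [q0]121011
Step 1: δ(q0, 1) = (q1, □, L) → [q1]□□21011
Step 2: δ(q1, □) = (q1, □, L) → [q1]□□□21011
Step 3: δ(q1, □) = (q1, □, L) → [q1]□□□□21011
Step 4: δ(q1, □) = (q1, □, L) → [q1]□□□□□21011

State sequence: q0 → q1 → q1 → q1 → q1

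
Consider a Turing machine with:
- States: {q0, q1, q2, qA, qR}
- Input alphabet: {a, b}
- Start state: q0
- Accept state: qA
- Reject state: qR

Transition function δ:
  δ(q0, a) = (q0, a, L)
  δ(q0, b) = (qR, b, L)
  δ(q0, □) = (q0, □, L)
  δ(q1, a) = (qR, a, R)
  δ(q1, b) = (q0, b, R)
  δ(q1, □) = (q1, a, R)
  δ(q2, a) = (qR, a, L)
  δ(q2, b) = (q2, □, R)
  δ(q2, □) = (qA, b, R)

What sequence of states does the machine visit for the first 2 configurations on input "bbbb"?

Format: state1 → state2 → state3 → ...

Execution trace:
Initial: [q0]bbbb
Step 1: δ(q0, b) = (qR, b, L) → [qR]□bbbb

The machine reaches the reject state qR and halts.

State sequence: q0 → qR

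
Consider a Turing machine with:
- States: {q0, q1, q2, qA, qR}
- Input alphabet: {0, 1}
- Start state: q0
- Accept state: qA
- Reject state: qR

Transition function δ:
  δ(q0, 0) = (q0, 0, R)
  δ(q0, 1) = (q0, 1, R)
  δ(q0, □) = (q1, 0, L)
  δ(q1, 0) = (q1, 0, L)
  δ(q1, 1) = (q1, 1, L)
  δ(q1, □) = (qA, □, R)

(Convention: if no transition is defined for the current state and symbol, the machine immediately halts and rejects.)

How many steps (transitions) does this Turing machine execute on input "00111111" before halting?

Execution trace:
Initial: [q0]00111111
Step 1: δ(q0, 0) = (q0, 0, R) → 0[q0]0111111
Step 2: δ(q0, 0) = (q0, 0, R) → 00[q0]111111
Step 3: δ(q0, 1) = (q0, 1, R) → 001[q0]11111
Step 4: δ(q0, 1) = (q0, 1, R) → 0011[q0]1111
Step 5: δ(q0, 1) = (q0, 1, R) → 00111[q0]111
Step 6: δ(q0, 1) = (q0, 1, R) → 001111[q0]11
Step 7: δ(q0, 1) = (q0, 1, R) → 0011111[q0]1
Step 8: δ(q0, 1) = (q0, 1, R) → 00111111[q0]□
Step 9: δ(q0, □) = (q1, 0, L) → 0011111[q1]10
Step 10: δ(q1, 1) = (q1, 1, L) → 001111[q1]110
Step 11: δ(q1, 1) = (q1, 1, L) → 00111[q1]1110
Step 12: δ(q1, 1) = (q1, 1, L) → 0011[q1]11110
Step 13: δ(q1, 1) = (q1, 1, L) → 001[q1]111110
Step 14: δ(q1, 1) = (q1, 1, L) → 00[q1]1111110
Step 15: δ(q1, 1) = (q1, 1, L) → 0[q1]01111110
Step 16: δ(q1, 0) = (q1, 0, L) → [q1]001111110
Step 17: δ(q1, 0) = (q1, 0, L) → [q1]□001111110
Step 18: δ(q1, □) = (qA, □, R) → □[qA]001111110

The machine reaches the accept state qA and halts.

The machine executed 18 steps before halting.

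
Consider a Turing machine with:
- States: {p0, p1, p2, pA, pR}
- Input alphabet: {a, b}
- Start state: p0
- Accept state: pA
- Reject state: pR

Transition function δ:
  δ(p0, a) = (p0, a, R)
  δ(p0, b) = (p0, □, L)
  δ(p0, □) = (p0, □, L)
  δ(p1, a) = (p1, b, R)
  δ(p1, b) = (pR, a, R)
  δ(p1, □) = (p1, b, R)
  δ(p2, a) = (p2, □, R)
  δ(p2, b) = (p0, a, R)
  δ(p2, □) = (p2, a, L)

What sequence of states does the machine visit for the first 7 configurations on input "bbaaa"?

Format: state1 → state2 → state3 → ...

Execution trace:
Initial: [p0]bbaaa
Step 1: δ(p0, b) = (p0, □, L) → [p0]□□baaa
Step 2: δ(p0, □) = (p0, □, L) → [p0]□□□baaa
Step 3: δ(p0, □) = (p0, □, L) → [p0]□□□□baaa
Step 4: δ(p0, □) = (p0, □, L) → [p0]□□□□□baaa
Step 5: δ(p0, □) = (p0, □, L) → [p0]□□□□□□baaa
Step 6: δ(p0, □) = (p0, □, L) → [p0]□□□□□□□baaa

State sequence: p0 → p0 → p0 → p0 → p0 → p0 → p0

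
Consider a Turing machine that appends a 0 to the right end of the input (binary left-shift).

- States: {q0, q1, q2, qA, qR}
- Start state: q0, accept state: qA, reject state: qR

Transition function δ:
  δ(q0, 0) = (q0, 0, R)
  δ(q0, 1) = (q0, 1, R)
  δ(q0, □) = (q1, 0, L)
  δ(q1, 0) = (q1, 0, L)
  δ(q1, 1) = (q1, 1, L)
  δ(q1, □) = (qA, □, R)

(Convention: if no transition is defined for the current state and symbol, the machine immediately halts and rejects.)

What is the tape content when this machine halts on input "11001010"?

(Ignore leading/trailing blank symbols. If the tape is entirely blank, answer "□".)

Execution trace:
Initial: [q0]11001010
Step 1: δ(q0, 1) = (q0, 1, R) → 1[q0]1001010
Step 2: δ(q0, 1) = (q0, 1, R) → 11[q0]001010
Step 3: δ(q0, 0) = (q0, 0, R) → 110[q0]01010
Step 4: δ(q0, 0) = (q0, 0, R) → 1100[q0]1010
Step 5: δ(q0, 1) = (q0, 1, R) → 11001[q0]010
Step 6: δ(q0, 0) = (q0, 0, R) → 110010[q0]10
Step 7: δ(q0, 1) = (q0, 1, R) → 1100101[q0]0
Step 8: δ(q0, 0) = (q0, 0, R) → 11001010[q0]□
Step 9: δ(q0, □) = (q1, 0, L) → 1100101[q1]00
Step 10: δ(q1, 0) = (q1, 0, L) → 110010[q1]100
Step 11: δ(q1, 1) = (q1, 1, L) → 11001[q1]0100
Step 12: δ(q1, 0) = (q1, 0, L) → 1100[q1]10100
Step 13: δ(q1, 1) = (q1, 1, L) → 110[q1]010100
Step 14: δ(q1, 0) = (q1, 0, L) → 11[q1]0010100
Step 15: δ(q1, 0) = (q1, 0, L) → 1[q1]10010100
Step 16: δ(q1, 1) = (q1, 1, L) → [q1]110010100
Step 17: δ(q1, 1) = (q1, 1, L) → [q1]□110010100
Step 18: δ(q1, □) = (qA, □, R) → □[qA]110010100

The machine reaches the accept state qA and halts.

Final tape (ignoring leading/trailing blanks): 110010100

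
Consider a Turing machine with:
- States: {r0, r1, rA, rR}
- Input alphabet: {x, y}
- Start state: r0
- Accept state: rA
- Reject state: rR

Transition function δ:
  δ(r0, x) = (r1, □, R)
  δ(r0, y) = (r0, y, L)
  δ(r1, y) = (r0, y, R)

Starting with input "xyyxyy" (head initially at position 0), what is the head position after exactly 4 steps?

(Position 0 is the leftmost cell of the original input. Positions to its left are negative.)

Execution trace (head position shown):
Step 0: [r0]xyyxyy  (head at position 0)
Step 1: move right → □[r1]yyxyy  (head at position 1)
Step 2: move right → □y[r0]yxyy  (head at position 2)
Step 3: move left → □[r0]yyxyy  (head at position 1)
Step 4: move left → [r0]□yyxyy  (head at position 0)

After 4 steps, the head is at position 0.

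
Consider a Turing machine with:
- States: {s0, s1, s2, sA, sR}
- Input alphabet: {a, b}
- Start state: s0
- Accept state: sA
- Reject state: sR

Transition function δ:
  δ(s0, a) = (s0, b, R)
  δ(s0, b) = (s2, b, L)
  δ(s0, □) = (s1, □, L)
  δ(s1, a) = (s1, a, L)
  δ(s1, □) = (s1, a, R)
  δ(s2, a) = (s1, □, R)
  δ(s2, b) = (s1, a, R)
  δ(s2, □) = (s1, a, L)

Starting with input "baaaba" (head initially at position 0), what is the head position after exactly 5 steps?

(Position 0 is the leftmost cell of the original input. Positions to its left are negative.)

Execution trace (head position shown):
Step 0: [s0]baaaba  (head at position 0)
Step 1: move left → [s2]□baaaba  (head at position -1)
Step 2: move left → [s1]□abaaaba  (head at position -2)
Step 3: move right → a[s1]abaaaba  (head at position -1)
Step 4: move left → [s1]aabaaaba  (head at position -2)
Step 5: move left → [s1]□aabaaaba  (head at position -3)

After 5 steps, the head is at position -3.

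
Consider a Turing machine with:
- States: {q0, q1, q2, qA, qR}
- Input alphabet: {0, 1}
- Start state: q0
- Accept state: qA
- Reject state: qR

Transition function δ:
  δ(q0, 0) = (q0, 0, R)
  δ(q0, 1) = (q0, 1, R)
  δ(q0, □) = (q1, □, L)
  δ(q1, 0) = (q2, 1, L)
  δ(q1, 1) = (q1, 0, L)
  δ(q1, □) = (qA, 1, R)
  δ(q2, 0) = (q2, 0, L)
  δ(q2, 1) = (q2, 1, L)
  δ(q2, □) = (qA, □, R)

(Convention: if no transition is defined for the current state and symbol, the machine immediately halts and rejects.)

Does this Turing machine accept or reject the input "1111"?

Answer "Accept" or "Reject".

Execution trace:
Initial: [q0]1111
Step 1: δ(q0, 1) = (q0, 1, R) → 1[q0]111
Step 2: δ(q0, 1) = (q0, 1, R) → 11[q0]11
Step 3: δ(q0, 1) = (q0, 1, R) → 111[q0]1
Step 4: δ(q0, 1) = (q0, 1, R) → 1111[q0]□
Step 5: δ(q0, □) = (q1, □, L) → 111[q1]1□
Step 6: δ(q1, 1) = (q1, 0, L) → 11[q1]10□
Step 7: δ(q1, 1) = (q1, 0, L) → 1[q1]100□
Step 8: δ(q1, 1) = (q1, 0, L) → [q1]1000□
Step 9: δ(q1, 1) = (q1, 0, L) → [q1]□0000□
Step 10: δ(q1, □) = (qA, 1, R) → 1[qA]0000□

The machine reaches the accept state qA and halts.

Answer: Accept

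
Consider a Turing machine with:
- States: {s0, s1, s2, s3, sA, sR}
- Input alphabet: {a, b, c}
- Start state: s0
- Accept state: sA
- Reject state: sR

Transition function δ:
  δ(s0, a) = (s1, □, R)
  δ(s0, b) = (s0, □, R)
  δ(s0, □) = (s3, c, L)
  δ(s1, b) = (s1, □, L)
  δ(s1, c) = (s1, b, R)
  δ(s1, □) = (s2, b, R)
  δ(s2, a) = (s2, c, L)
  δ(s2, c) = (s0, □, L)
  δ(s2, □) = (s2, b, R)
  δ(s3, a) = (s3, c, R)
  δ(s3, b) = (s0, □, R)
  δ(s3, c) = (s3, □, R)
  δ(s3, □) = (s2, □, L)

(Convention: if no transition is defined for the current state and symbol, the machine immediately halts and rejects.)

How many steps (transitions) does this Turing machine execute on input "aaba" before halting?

Execution trace:
Initial: [s0]aaba
Step 1: δ(s0, a) = (s1, □, R) → □[s1]aba

No transition is defined for δ(s1, a). By convention the machine halts and rejects.

The machine executed 1 step before halting.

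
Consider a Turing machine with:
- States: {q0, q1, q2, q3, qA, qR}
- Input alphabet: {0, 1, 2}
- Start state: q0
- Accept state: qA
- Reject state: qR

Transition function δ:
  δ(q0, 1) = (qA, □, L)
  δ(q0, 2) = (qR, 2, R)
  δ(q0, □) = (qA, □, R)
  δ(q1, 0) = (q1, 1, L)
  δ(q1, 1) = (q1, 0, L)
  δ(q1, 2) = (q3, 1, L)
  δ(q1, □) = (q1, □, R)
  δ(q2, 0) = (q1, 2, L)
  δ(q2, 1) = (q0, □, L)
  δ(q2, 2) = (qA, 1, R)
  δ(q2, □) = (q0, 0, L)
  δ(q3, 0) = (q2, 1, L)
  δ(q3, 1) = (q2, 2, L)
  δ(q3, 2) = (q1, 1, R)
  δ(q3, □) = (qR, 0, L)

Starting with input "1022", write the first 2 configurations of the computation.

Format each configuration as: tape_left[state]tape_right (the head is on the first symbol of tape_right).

Transitions applied:
Step 1: δ(q0, 1) = (qA, □, L)

The first 2 configurations are:
[q0]1022 ⊢ [qA]□□022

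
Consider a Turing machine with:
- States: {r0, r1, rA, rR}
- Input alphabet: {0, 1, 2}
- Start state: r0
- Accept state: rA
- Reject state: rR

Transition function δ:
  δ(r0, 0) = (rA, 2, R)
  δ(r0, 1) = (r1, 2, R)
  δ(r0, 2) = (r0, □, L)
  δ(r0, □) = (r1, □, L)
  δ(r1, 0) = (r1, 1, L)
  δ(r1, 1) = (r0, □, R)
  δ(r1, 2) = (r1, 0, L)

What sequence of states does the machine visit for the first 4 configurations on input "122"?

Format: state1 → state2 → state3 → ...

Execution trace:
Initial: [r0]122
Step 1: δ(r0, 1) = (r1, 2, R) → 2[r1]22
Step 2: δ(r1, 2) = (r1, 0, L) → [r1]202
Step 3: δ(r1, 2) = (r1, 0, L) → [r1]□002

No transition is defined for δ(r1, □). By convention the machine halts and rejects.

State sequence: r0 → r1 → r1 → r1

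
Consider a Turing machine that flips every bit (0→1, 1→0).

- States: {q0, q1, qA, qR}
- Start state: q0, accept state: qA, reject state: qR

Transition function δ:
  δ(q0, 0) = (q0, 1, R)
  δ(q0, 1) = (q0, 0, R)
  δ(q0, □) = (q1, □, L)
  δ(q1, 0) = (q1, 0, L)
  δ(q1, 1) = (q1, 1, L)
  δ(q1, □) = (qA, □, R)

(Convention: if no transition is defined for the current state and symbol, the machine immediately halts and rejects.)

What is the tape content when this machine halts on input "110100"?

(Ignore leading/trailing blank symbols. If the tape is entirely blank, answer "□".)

Execution trace:
Initial: [q0]110100
Step 1: δ(q0, 1) = (q0, 0, R) → 0[q0]10100
Step 2: δ(q0, 1) = (q0, 0, R) → 00[q0]0100
Step 3: δ(q0, 0) = (q0, 1, R) → 001[q0]100
Step 4: δ(q0, 1) = (q0, 0, R) → 0010[q0]00
Step 5: δ(q0, 0) = (q0, 1, R) → 00101[q0]0
Step 6: δ(q0, 0) = (q0, 1, R) → 001011[q0]□
Step 7: δ(q0, □) = (q1, □, L) → 00101[q1]1□
Step 8: δ(q1, 1) = (q1, 1, L) → 0010[q1]11□
Step 9: δ(q1, 1) = (q1, 1, L) → 001[q1]011□
Step 10: δ(q1, 0) = (q1, 0, L) → 00[q1]1011□
Step 11: δ(q1, 1) = (q1, 1, L) → 0[q1]01011□
Step 12: δ(q1, 0) = (q1, 0, L) → [q1]001011□
Step 13: δ(q1, 0) = (q1, 0, L) → [q1]□001011□
Step 14: δ(q1, □) = (qA, □, R) → □[qA]001011□

The machine reaches the accept state qA and halts.

Final tape (ignoring leading/trailing blanks): 001011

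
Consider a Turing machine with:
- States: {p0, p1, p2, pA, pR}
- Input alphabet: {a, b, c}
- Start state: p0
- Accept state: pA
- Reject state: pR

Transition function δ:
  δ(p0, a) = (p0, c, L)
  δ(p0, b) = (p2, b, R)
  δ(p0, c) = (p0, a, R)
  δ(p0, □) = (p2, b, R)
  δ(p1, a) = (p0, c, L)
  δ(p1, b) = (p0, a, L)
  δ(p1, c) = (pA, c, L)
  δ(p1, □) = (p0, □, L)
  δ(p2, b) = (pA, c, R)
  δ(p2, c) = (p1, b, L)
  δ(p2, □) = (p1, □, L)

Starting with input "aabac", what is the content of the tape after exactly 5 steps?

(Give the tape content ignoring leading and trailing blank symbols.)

Execution trace:
Initial: [p0]aabac
Step 1: δ(p0, a) = (p0, c, L) → [p0]□cabac
Step 2: δ(p0, □) = (p2, b, R) → b[p2]cabac
Step 3: δ(p2, c) = (p1, b, L) → [p1]bbabac
Step 4: δ(p1, b) = (p0, a, L) → [p0]□ababac
Step 5: δ(p0, □) = (p2, b, R) → b[p2]ababac

No transition is defined for δ(p2, a). By convention the machine halts and rejects.

After 5 steps, the tape (ignoring leading/trailing blanks) is: bababac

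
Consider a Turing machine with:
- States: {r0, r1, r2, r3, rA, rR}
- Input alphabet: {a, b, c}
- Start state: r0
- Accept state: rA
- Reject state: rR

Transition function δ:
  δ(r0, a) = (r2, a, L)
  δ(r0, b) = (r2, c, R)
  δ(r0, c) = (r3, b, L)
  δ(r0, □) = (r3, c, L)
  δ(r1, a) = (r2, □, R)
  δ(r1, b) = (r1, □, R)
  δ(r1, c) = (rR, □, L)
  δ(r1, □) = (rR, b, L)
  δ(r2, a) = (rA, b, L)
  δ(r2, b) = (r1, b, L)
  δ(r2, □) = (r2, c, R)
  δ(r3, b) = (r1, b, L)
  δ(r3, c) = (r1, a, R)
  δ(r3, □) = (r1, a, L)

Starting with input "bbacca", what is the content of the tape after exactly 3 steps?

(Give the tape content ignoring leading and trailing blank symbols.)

Execution trace:
Initial: [r0]bbacca
Step 1: δ(r0, b) = (r2, c, R) → c[r2]bacca
Step 2: δ(r2, b) = (r1, b, L) → [r1]cbacca
Step 3: δ(r1, c) = (rR, □, L) → [rR]□□bacca

The machine reaches the reject state rR and halts.

After 3 steps, the tape (ignoring leading/trailing blanks) is: bacca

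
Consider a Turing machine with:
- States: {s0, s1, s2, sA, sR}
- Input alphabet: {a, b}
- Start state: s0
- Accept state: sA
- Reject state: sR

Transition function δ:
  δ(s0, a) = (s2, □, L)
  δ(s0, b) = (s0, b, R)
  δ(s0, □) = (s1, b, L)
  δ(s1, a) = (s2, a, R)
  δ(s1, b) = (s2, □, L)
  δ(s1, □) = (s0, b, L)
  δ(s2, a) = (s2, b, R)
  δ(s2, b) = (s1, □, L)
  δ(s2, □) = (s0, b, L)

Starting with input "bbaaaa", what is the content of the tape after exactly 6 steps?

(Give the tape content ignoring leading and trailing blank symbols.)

Execution trace:
Initial: [s0]bbaaaa
Step 1: δ(s0, b) = (s0, b, R) → b[s0]baaaa
Step 2: δ(s0, b) = (s0, b, R) → bb[s0]aaaa
Step 3: δ(s0, a) = (s2, □, L) → b[s2]b□aaa
Step 4: δ(s2, b) = (s1, □, L) → [s1]b□□aaa
Step 5: δ(s1, b) = (s2, □, L) → [s2]□□□□aaa
Step 6: δ(s2, □) = (s0, b, L) → [s0]□b□□□aaa

After 6 steps, the tape (ignoring leading/trailing blanks) is: b□□□aaa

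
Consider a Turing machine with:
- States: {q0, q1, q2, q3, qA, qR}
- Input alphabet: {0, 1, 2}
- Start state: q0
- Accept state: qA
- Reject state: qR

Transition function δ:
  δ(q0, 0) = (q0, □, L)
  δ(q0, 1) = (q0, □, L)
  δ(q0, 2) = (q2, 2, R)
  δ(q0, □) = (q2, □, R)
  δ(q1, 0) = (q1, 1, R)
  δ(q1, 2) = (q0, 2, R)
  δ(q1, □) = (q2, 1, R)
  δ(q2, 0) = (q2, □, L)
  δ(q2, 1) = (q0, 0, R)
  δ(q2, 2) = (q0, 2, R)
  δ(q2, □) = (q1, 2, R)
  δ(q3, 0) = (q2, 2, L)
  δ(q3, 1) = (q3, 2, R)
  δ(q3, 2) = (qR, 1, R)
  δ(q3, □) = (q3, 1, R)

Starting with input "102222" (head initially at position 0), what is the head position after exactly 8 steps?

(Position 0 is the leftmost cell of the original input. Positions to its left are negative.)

Execution trace (head position shown):
Step 0: [q0]102222  (head at position 0)
Step 1: move left → [q0]□□02222  (head at position -1)
Step 2: move right → □[q2]□02222  (head at position 0)
Step 3: move right → □2[q1]02222  (head at position 1)
Step 4: move right → □21[q1]2222  (head at position 2)
Step 5: move right → □212[q0]222  (head at position 3)
Step 6: move right → □2122[q2]22  (head at position 4)
Step 7: move right → □21222[q0]2  (head at position 5)
Step 8: move right → □212222[q2]□  (head at position 6)

After 8 steps, the head is at position 6.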